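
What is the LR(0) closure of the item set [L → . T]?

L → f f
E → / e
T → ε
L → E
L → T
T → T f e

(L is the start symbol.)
Start with: [L → . T]
  [L → . T] has the dot before T: add [T → .], [T → . T f e]
No further items can be added.

CLOSURE = { [L → . T], [T → . T f e], [T → .] }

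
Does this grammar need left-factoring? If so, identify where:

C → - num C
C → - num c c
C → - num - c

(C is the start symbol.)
Yes, C has productions with common prefix '- num'

Left-factoring is needed when two productions for the same non-terminal
share a common prefix on the right-hand side.

Productions for C:
  C → - num C
  C → - num c c
  C → - num - c

Found common prefix '- num' in productions for C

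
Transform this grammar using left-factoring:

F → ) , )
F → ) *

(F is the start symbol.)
Left-factoring transforms A → αβ₁ | αβ₂ into A → αA' and A' → β₁ | β₂
(α is the longest common prefix among the alternatives). Repeat until
no nonterminal has two alternatives with a common prefix.

Round 1: F has alternatives sharing prefix ')'. Introduce F': F → ) F'
  Add: F' → , )
  Add: F' → *

No remaining common prefixes — done.

Resulting grammar:
F → ) F'
F' → , )
F' → *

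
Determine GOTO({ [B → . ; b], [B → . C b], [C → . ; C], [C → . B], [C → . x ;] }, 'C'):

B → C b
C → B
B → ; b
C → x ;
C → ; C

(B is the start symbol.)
GOTO(I, 'C') = CLOSURE({ [A → αX.β] : [A → α.Xβ] ∈ I, X = 'C' })

Items with dot before 'C', with the dot advanced:
  [B → . C b] → [B → C . b]
Closure adds nothing (no advanced item has the dot before a non-terminal).

GOTO = { [B → C . b] }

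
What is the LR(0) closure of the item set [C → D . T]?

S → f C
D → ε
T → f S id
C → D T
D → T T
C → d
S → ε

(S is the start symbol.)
{ [C → D . T], [T → . f S id] }

To compute CLOSURE, for each item [A → α.Bβ] where B is a non-terminal, add [B → .γ] for all productions B → γ; repeat for the newly added items until nothing changes.

Start with: [C → D . T]
  [C → D . T] has the dot before T: add [T → . f S id]
No further items can be added.

CLOSURE = { [C → D . T], [T → . f S id] }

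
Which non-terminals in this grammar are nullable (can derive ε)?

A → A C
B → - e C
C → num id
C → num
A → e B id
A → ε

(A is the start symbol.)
{ 'A' }

A non-terminal is nullable if it can derive ε (the empty string): either it has an ε-production, or it has a production whose right-hand side consists entirely of nullable non-terminals.

ε-productions: A → ε
So A is immediately nullable.
No further non-terminal can be added: every production for the remaining non-terminals contains a terminal or a non-nullable non-terminal.
Nullable = { 'A' }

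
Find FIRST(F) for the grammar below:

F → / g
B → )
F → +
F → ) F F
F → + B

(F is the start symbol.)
{ ')', '+', '/' }

From F → / g:
  - '/' is a terminal: add '/' and stop
From F → +:
  - '+' is a terminal: add '+' and stop
From F → ) F F:
  - ')' is a terminal: add ')' and stop
From F → + B:
  - '+' is a terminal: add '+' and stop

Collecting: FIRST(F) = { ')', '+', '/' }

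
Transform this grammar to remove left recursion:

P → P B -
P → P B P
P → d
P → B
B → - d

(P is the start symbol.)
P is directly left-recursive. The standard transformation for
  A → A α₁ | ... | A α_m | β₁ | ... | β_n
is
  A  → β₁ A' | ... | β_n A'
  A' → α₁ A' | ... | α_m A' | ε

P → d becomes P → d P'
P → B becomes P → B P'
P → P B - becomes P' → B - P'
P → P B P becomes P' → B P P'
Add P' → ε

Productions for other non-terminals are unchanged:
  B → - d

Resulting grammar:
P → d P'
P → B P'
P' → B - P'
P' → B P P'
P' → ε
B → - d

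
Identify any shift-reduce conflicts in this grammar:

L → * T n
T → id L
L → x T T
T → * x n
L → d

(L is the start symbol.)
No shift-reduce conflicts

A shift-reduce conflict occurs when an LR(0) state has both:
  - a complete (reduce) item [A → α .] (dot at the end), and
  - a shift item [B → β . c γ] (dot before a terminal).

Augment with L' → L and build the canonical LR(0) collection (I0 = CLOSURE({[L' → . L]}), then GOTO on every symbol after a dot until no new states appear). It has 14 states:
  I0: { [L → . * T n], [L → . d], [L → . x T T], [L' → . L] }  — shift
  I1: { [L → * . T n], [T → . * x n], [T → . id L] }  — shift
  I2: { [L' → L .] }  — accept
  I3: { [L → d .] }  — reduce
  I4: { [L → x . T T], [T → . * x n], [T → . id L] }  — shift
  I5: { [T → * . x n] }  — shift
  I6: { [L → x T . T], [T → . * x n], [T → . id L] }  — shift
  I7: { [L → . * T n], [L → . d], [L → . x T T], [T → id . L] }  — shift
  I8: { [T → id L .] }  — reduce
  I9: { [L → x T T .] }  — reduce
  I10: { [T → * x . n] }  — shift
  I11: { [T → * x n .] }  — reduce
  I12: { [L → * T . n] }  — shift
  I13: { [L → * T n .] }  — reduce

No state contains both a complete item and a shift item.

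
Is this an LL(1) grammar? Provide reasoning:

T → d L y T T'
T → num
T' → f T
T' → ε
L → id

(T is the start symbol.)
Relevant sets:
  FOLLOW(T') = { $, 'f' }

For T:
  PREDICT(T → d L y T T') = { 'd' }
  PREDICT(T → num) = { 'num' }
For T':
  PREDICT(T' → f T) = { 'f' }
  PREDICT(T' → ε) = { $, 'f' }
L has a single production, so nothing to check there.

Conflict found: Predict set conflict for T': { 'f' }
The grammar is NOT LL(1).

Answer: No. Predict set conflict for T': { 'f' }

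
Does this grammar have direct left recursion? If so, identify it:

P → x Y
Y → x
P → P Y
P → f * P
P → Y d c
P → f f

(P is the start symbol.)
Direct left recursion occurs when N → N α for some non-terminal N (the right-hand side begins with the left-hand side itself).

P → x Y: starts with x
Y → x: starts with x
P → P Y: LEFT RECURSIVE (starts with P)
P → f * P: starts with f
P → Y d c: starts with Y
P → f f: starts with f

The grammar has direct left recursion on: P.

Answer: Yes, P is left-recursive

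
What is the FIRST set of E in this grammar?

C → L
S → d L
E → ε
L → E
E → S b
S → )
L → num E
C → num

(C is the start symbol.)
FIRST sets of the other non-terminals involved (by the same procedure, iterated to a fixed point):
  FIRST(S) = { ')', 'd' }

From E → ε:
  - ε-production, so ε ∈ FIRST(E)
From E → S b:
  - S is a non-terminal: add FIRST(S) \ {ε} = { ')', 'd' }
    S is not nullable, so stop

Collecting: FIRST(E) = { ')', 'd', ε }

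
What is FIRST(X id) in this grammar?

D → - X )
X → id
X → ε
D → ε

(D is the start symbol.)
{ 'id' }

FIRST sets of the non-terminals involved (from the grammar, by fixed-point iteration):
  FIRST(X) = { 'id', ε }

To compute FIRST(X id), process the symbols left to right:
Symbol X is a non-terminal. Add FIRST(X) \ {ε} = { 'id' }
X is nullable (ε ∈ FIRST(X)), continue to the next symbol.
Symbol id is a terminal. Add 'id' and stop.
FIRST(X id) = { 'id' }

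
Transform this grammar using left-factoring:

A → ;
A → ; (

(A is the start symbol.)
Left-factoring transforms A → αβ₁ | αβ₂ into A → αA' and A' → β₁ | β₂
(α is the longest common prefix among the alternatives). Repeat until
no nonterminal has two alternatives with a common prefix.

Round 1: A has alternatives sharing prefix ';'. Introduce A': A → ; A'
  Add: A' → ε
  Add: A' → (

No remaining common prefixes — done.

Resulting grammar:
A → ; A'
A' → ε
A' → (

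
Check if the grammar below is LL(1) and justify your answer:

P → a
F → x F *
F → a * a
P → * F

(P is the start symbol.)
A grammar is LL(1) if for each non-terminal N with multiple productions, the predict sets of those productions are pairwise disjoint, where PREDICT(N → α) = (FIRST(α) \ {ε}) ∪ (FOLLOW(N) if α ⇒* ε).

For P:
  PREDICT(P → a) = { 'a' }
  PREDICT(P → '*' F) = { '*' }
For F:
  PREDICT(F → x F '*') = { 'x' }
  PREDICT(F → a '*' a) = { 'a' }

All predict sets are disjoint. The grammar IS LL(1).

Answer: Yes, the grammar is LL(1).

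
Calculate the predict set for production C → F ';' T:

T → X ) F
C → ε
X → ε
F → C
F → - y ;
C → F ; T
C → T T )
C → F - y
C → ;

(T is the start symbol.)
PREDICT(C → F ';' T) = (FIRST(RHS) \ {ε}) ∪ (FOLLOW(C) if ε ∈ FIRST(RHS), i.e. RHS ⇒* ε)
FIRST(F) = { ')', '-', ';', ε }
FIRST(F ';' T) = { ')', '-', ';' }
ε ∉ FIRST(F ';' T), so FOLLOW(C) is not added.
PREDICT(C → F ';' T) = { ')', '-', ';' }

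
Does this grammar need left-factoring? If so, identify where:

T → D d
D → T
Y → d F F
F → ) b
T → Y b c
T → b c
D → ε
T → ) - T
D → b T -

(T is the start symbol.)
Left-factoring is needed when two productions for the same non-terminal
share a common prefix on the right-hand side.

Productions for T:
  T → D d
  T → Y b c
  T → b c
  T → ) - T
Productions for D:
  D → T
  D → ε
  D → b T -

No common prefixes found.

Answer: No, left-factoring is not needed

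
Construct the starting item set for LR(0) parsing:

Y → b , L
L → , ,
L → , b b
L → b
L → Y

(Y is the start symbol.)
First, augment the grammar with Y' → Y
I₀ = CLOSURE({ [Y' → . Y] }):
  [Y' → . Y] has the dot before Y: add [Y → . b , L]
No further items can be added.

I₀ = { [Y → . b , L], [Y' → . Y] }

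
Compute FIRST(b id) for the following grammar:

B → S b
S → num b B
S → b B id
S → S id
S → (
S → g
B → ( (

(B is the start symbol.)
{ 'b' }

To compute FIRST(b id), process the symbols left to right:
Symbol b is a terminal. Add 'b' and stop.
FIRST(b id) = { 'b' }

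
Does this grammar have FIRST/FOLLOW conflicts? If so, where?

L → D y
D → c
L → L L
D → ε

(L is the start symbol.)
A FIRST/FOLLOW conflict occurs when a non-terminal N has a nullable alternative N → β (β ⇒* ε) and another alternative N → α with FIRST(α) ∩ FOLLOW(N) ≠ ∅: on such a lookahead the parser cannot decide between expanding α and letting N vanish via β.

Nullable non-terminals: D.

D: nullable alternative(s) D → ε; FOLLOW(D) = { 'y' }
  D → c: FIRST \ {ε} = { 'c' } — disjoint from FOLLOW(D)
  D → ε: FIRST \ {ε} = { } — this is the only nullable alternative, skip

L has no nullable alternative, so no FIRST/FOLLOW check is needed there.

No FIRST/FOLLOW conflicts found.

Answer: No FIRST/FOLLOW conflicts.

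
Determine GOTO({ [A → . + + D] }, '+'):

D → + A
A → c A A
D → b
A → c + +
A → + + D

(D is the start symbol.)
GOTO(I, '+') = CLOSURE({ [A → αX.β] : [A → α.Xβ] ∈ I, X = '+' })

Items with dot before '+', with the dot advanced:
  [A → . + + D] → [A → + . + D]
Closure adds nothing (no advanced item has the dot before a non-terminal).

GOTO = { [A → + . + D] }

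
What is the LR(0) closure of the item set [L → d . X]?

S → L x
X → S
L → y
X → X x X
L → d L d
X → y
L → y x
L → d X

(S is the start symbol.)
To compute CLOSURE, for each item [A → α.Bβ] where B is a non-terminal, add [B → .γ] for all productions B → γ; repeat for the newly added items until nothing changes.

Start with: [L → d . X]
  [L → d . X] has the dot before X: add [X → . S], [X → . X x X], [X → . y]
  [X → . S] has the dot before S: add [S → . L x]
  [S → . L x] has the dot before L: add [L → . y], [L → . d L d], [L → . y x], [L → . d X]
No further items can be added.

CLOSURE = { [L → . d L d], [L → . d X], [L → . y x], [L → . y], [L → d . X], [S → . L x], [X → . S], [X → . X x X], [X → . y] }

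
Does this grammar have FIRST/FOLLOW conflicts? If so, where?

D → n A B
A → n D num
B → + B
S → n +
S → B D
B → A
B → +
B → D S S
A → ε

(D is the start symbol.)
Yes. A → n D num with FOLLOW(A) on { 'n' }; B → '+' B with FOLLOW(B) on { '+' }; B → '+' with FOLLOW(B) on { '+' }; B → D S S with FOLLOW(B) on { 'n' }

A FIRST/FOLLOW conflict occurs when a non-terminal N has a nullable alternative N → β (β ⇒* ε) and another alternative N → α with FIRST(α) ∩ FOLLOW(N) ≠ ∅: on such a lookahead the parser cannot decide between expanding α and letting N vanish via β.

Nullable non-terminals: A, B.
FIRST sets used below: FIRST(A) = { 'n', ε }, FIRST(D) = { 'n' }

A: nullable alternative(s) A → ε; FOLLOW(A) = { $, '+', 'n', 'num' }
  A → n D num: FIRST \ {ε} = { 'n' } — overlaps FOLLOW(A) on { 'n' }: CONFLICT
  A → ε: FIRST \ {ε} = { } — this is the only nullable alternative, skip

B: nullable alternative(s) B → A; FOLLOW(B) = { $, '+', 'n', 'num' }
  B → + B: FIRST \ {ε} = { '+' } — overlaps FOLLOW(B) on { '+' }: CONFLICT
  B → A: FIRST \ {ε} = { 'n' } — this is the only nullable alternative, skip
  B → +: FIRST \ {ε} = { '+' } — overlaps FOLLOW(B) on { '+' }: CONFLICT
  B → D S S: FIRST \ {ε} = { 'n' } — overlaps FOLLOW(B) on { 'n' }: CONFLICT

D, S have no nullable alternative, so no FIRST/FOLLOW check is needed there.

So the grammar has 4 FIRST/FOLLOW conflicts (marked CONFLICT above).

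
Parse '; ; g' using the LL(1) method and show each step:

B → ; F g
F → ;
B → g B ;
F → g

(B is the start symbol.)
LL(1) parsing maintains a stack (initially the start symbol over $) and the input. At each step: if the stack top is a terminal, match it against the current input token; if it is a non-terminal N, replace it with the RHS of M[N, lookahead] (the unique production whose predict set contains the lookahead).

Stack is shown with the top on the left.

Stack    Input    Action
------------------------
B $      ; ; g $  output B → ; F g
; F g $  ; ; g $  match ';'
F g $    ; g $    output F → ;
; g $    ; g $    match ';'
g $      g $      match 'g'
$        $        accept

The string is accepted.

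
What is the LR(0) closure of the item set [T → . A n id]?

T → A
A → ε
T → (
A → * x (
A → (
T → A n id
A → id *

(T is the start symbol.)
{ [A → . (], [A → . * x (], [A → . id *], [A → .], [T → . A n id] }

To compute CLOSURE, for each item [A → α.Bβ] where B is a non-terminal, add [B → .γ] for all productions B → γ; repeat for the newly added items until nothing changes.

Start with: [T → . A n id]
  [T → . A n id] has the dot before A: add [A → .], [A → . * x (], [A → . (], [A → . id *]
No further items can be added.

CLOSURE = { [A → . (], [A → . * x (], [A → . id *], [A → .], [T → . A n id] }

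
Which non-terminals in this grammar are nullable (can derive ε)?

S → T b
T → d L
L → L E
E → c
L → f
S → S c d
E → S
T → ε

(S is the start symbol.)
A non-terminal is nullable if it can derive ε (the empty string): either it has an ε-production, or it has a production whose right-hand side consists entirely of nullable non-terminals.

ε-productions: T → ε
So T is immediately nullable.
No further non-terminal can be added: every production for the remaining non-terminals contains a terminal or a non-nullable non-terminal.
Nullable = { 'T' }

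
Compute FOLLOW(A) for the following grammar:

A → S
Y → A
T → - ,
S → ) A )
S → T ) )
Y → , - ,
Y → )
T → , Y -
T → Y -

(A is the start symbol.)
A is the start symbol, so $ ∈ FOLLOW(A).
In Y → A: A is at the end, add FOLLOW(Y)
In S → ) A ): A is followed by ')', add FIRST(')') \ {ε} = { ')' }

The FOLLOW sets referred to above (computed the same way, to a fixed point):
  FOLLOW(Y) = { '-' }

Taking the union: FOLLOW(A) = { $, ')', '-' }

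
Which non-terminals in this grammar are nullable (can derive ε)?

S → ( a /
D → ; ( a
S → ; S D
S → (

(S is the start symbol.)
A non-terminal is nullable if it can derive ε (the empty string): either it has an ε-production, or it has a production whose right-hand side consists entirely of nullable non-terminals.

There are no ε-productions, so no non-terminal can derive ε.
No non-terminals are nullable.

Answer: None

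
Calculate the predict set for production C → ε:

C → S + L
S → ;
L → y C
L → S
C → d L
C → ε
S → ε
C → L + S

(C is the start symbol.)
PREDICT(C → ε) = (FIRST(RHS) \ {ε}) ∪ (FOLLOW(C) if ε ∈ FIRST(RHS), i.e. RHS ⇒* ε)
The right-hand side is ε (FIRST(ε) = { ε }), so the predict set is FOLLOW(C) = { $, '+' }
PREDICT(C → ε) = { $, '+' }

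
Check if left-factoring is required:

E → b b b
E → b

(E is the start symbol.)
Left-factoring is needed when two productions for the same non-terminal
share a common prefix on the right-hand side.

Productions for E:
  E → b b b
  E → b

Found common prefix 'b' in productions for E

Answer: Yes, E has productions with common prefix 'b'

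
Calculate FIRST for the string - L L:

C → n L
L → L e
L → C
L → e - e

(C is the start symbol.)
To compute FIRST(- L L), process the symbols left to right:
Symbol - is a terminal. Add '-' and stop.
FIRST(- L L) = { '-' }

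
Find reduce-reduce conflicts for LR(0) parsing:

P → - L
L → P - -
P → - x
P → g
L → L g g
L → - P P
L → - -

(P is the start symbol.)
A reduce-reduce conflict occurs when an LR(0) state has two complete items [A → α .] and [B → β .] — both call for a reduction, and with no lookahead the parser cannot choose between them.

Augment with P' → P and build the canonical LR(0) collection (I0 = CLOSURE({[P' → . P]}), then GOTO on every symbol after a dot until no new states appear). It has 17 states:
  I0: { [P → . - L], [P → . - x], [P → . g], [P' → . P] }  — shift
  I1: { [L → . - -], [L → . - P P], [L → . L g g], [L → . P - -], [P → - . L], [P → - . x], [P → . - L], [P → . - x], [P → . g] }  — shift
  I2: { [P' → P .] }  — accept
  I3: { [P → g .] }  — reduce
  I4: { [L → - . -], [L → - . P P], [L → . - -], [L → . - P P], [L → . L g g], [L → . P - -], [P → - . L], [P → - . x], [P → . - L], [P → . - x], [P → . g] }  — shift
  I5: { [L → L . g g], [P → - L .] }  — shift, reduce
  I6: { [L → P . - -] }  — shift
  I7: { [P → - x .] }  — reduce
  I8: { [L → P - . -] }  — shift
  I9: { [L → P - - .] }  — reduce
  I10: { [L → L g . g] }  — shift
  I11: { [L → L g g .] }  — reduce
  I12: { [L → - - .], [L → - . -], [L → - . P P], [L → . - -], [L → . - P P], [L → . L g g], [L → . P - -], [P → - . L], [P → - . x], [P → . - L], [P → . - x], [P → . g] }  — shift, reduce
  I13: { [L → - P . P], [L → P . - -], [P → . - L], [P → . - x], [P → . g] }  — shift
  I14: { [L → . - -], [L → . - P P], [L → . L g g], [L → . P - -], [L → P - . -], [P → - . L], [P → - . x], [P → . - L], [P → . - x], [P → . g] }  — shift
  I15: { [L → - P P .] }  — reduce
  I16: { [L → - . -], [L → - . P P], [L → . - -], [L → . - P P], [L → . L g g], [L → . P - -], [L → P - - .], [P → - . L], [P → - . x], [P → . - L], [P → . - x], [P → . g] }  — shift, reduce

No state contains more than one complete item.

Answer: No reduce-reduce conflicts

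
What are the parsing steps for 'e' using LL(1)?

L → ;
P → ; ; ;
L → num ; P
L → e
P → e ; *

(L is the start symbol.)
LL(1) parsing maintains a stack (initially the start symbol over $) and the input. At each step: if the stack top is a terminal, match it against the current input token; if it is a non-terminal N, replace it with the RHS of M[N, lookahead] (the unique production whose predict set contains the lookahead).

Stack is shown with the top on the left.

Stack  Input  Action
--------------------
L $    e $    output L → e
e $    e $    match 'e'
$      $      accept

The string is accepted.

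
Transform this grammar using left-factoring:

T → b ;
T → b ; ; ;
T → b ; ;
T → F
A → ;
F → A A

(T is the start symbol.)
T → b ; T'
T' → ε
T' → ; T''
T'' → ;
T'' → ε
T → F
A → ;
F → A A

Left-factoring transforms A → αβ₁ | αβ₂ into A → αA' and A' → β₁ | β₂
(α is the longest common prefix among the alternatives). Repeat until
no nonterminal has two alternatives with a common prefix.

Round 1: T has alternatives sharing prefix 'b ;'. Introduce T': T → b ; T'
  Add: T' → ε
  Add: T' → ; ;
  Add: T' → ;

Round 2: T' has alternatives sharing prefix ';'. Introduce T'': T' → ; T''
  Add: T'' → ;
  Add: T'' → ε

No remaining common prefixes — done.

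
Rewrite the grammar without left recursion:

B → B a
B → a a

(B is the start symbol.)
B → a a B'
B' → a B'
B' → ε

B is directly left-recursive. The standard transformation for
  A → A α₁ | ... | A α_m | β₁ | ... | β_n
is
  A  → β₁ A' | ... | β_n A'
  A' → α₁ A' | ... | α_m A' | ε

B → a a becomes B → a a B'
B → B a becomes B' → a B'
Add B' → ε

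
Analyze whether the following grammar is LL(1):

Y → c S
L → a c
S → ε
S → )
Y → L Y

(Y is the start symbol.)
Yes, the grammar is LL(1).

A grammar is LL(1) if for each non-terminal N with multiple productions, the predict sets of those productions are pairwise disjoint, where PREDICT(N → α) = (FIRST(α) \ {ε}) ∪ (FOLLOW(N) if α ⇒* ε).

Relevant sets:
  FIRST(L) = { 'a' }
  FOLLOW(S) = { $ }

For Y:
  PREDICT(Y → c S) = { 'c' }
  PREDICT(Y → L Y) = { 'a' }
For S:
  PREDICT(S → ε) = { $ }
  PREDICT(S → ')') = { ')' }
L has a single production, so nothing to check there.

All predict sets are disjoint. The grammar IS LL(1).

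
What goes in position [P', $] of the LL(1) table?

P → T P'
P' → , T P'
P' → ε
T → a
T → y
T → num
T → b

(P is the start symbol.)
To find M[P', $], we find productions for P' where $ is in the predict set (PREDICT(N → α) = (FIRST(α) \ {ε}) ∪ (FOLLOW(N) if α ⇒* ε)).

Relevant sets:
  FOLLOW(P') = { $ }

P' → , T P': PREDICT = { ',' }
P' → ε: PREDICT = { $ }
  $ is in predict set, so this production goes in M[P', $]

M[P', $] = P' → ε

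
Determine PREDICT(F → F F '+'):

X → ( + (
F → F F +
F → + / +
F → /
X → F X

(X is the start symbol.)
{ '+', '/' }

PREDICT(F → F F '+') = (FIRST(RHS) \ {ε}) ∪ (FOLLOW(F) if ε ∈ FIRST(RHS), i.e. RHS ⇒* ε)
FIRST(F) = { '+', '/' }
FIRST(F F '+') = { '+', '/' }
ε ∉ FIRST(F F '+'), so FOLLOW(F) is not added.
PREDICT(F → F F '+') = { '+', '/' }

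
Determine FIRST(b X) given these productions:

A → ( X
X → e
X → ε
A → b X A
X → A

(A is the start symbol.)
To compute FIRST(b X), process the symbols left to right:
Symbol b is a terminal. Add 'b' and stop.
FIRST(b X) = { 'b' }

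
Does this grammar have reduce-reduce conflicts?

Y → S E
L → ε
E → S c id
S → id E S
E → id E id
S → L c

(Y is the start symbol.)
Yes — I10: [E → id E id .] vs [L → .]

A reduce-reduce conflict occurs when an LR(0) state has two complete items [A → α .] and [B → β .] — both call for a reduction, and with no lookahead the parser cannot choose between them.

Augment with Y' → Y and build the canonical LR(0) collection (I0 = CLOSURE({[Y' → . Y]}), then GOTO on every symbol after a dot until no new states appear). It has 15 states:
  I0: { [L → .], [S → . L c], [S → . id E S], [Y → . S E], [Y' → . Y] }  — shift, reduce
  I1: { [S → L . c] }  — shift
  I2: { [E → . S c id], [E → . id E id], [L → .], [S → . L c], [S → . id E S], [Y → S . E] }  — shift, reduce
  I3: { [Y' → Y .] }  — accept
  I4: { [E → . S c id], [E → . id E id], [L → .], [S → . L c], [S → . id E S], [S → id . E S] }  — shift, reduce
  I5: { [L → .], [S → . L c], [S → . id E S], [S → id E . S] }  — shift, reduce
  I6: { [E → S . c id] }  — shift
  I7: { [E → . S c id], [E → . id E id], [E → id . E id], [L → .], [S → . L c], [S → . id E S], [S → id . E S] }  — shift, reduce
  I8: { [E → id E . id], [L → .], [S → . L c], [S → . id E S], [S → id E . S] }  — shift, reduce
  I9: { [S → id E S .] }  — reduce
  I10: { [E → . S c id], [E → . id E id], [E → id E id .], [L → .], [S → . L c], [S → . id E S], [S → id . E S] }  — shift, 2 reduces
  I11: { [E → S c . id] }  — shift
  I12: { [E → S c id .] }  — reduce
  I13: { [Y → S E .] }  — reduce
  I14: { [S → L c .] }  — reduce

I10 contains complete items [E → id E id .], [L → .] — reduce-reduce conflict.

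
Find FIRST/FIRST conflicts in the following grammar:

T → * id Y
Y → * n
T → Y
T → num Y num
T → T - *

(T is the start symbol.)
Yes. T → '*' id Y / T → Y on { '*' }; T → '*' id Y / T → T '-' '*' on { '*' }; T → Y / T → T '-' '*' on { '*' }; T → num Y num / T → T '-' '*' on { 'num' }

A FIRST/FIRST conflict occurs when two productions N → α and N → β for the same non-terminal have FIRST(α) ∩ FIRST(β) ≠ ∅ (with ε ∈ FIRST of a nullable right-hand side, so two nullable alternatives also conflict).

FIRST sets of the non-terminals at (or reachable through a nullable prefix from) the front of some alternative:
  FIRST(Y) = { '*' }
  FIRST(T) = { '*', 'num' }

Productions for T:
  T → * id Y: FIRST = { '*' }
  T → Y: FIRST = { '*' }
  T → num Y num: FIRST = { 'num' }
  T → T - *: FIRST = { '*', 'num' }
Y has only one production, so no FIRST/FIRST conflict is possible there.

Conflict for T: T → * id Y and T → Y
  Overlap: { '*' }
Conflict for T: T → * id Y and T → T - *
  Overlap: { '*' }
Conflict for T: T → Y and T → T - *
  Overlap: { '*' }
Conflict for T: T → num Y num and T → T - *
  Overlap: { 'num' }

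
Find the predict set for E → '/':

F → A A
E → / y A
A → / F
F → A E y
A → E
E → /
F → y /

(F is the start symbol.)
PREDICT(E → '/') = (FIRST(RHS) \ {ε}) ∪ (FOLLOW(E) if ε ∈ FIRST(RHS), i.e. RHS ⇒* ε)
FIRST('/') = { '/' }
ε ∉ FIRST('/'), so FOLLOW(E) is not added.
PREDICT(E → '/') = { '/' }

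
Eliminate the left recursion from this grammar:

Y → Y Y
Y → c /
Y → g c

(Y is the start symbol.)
Y is directly left-recursive. The standard transformation for
  A → A α₁ | ... | A α_m | β₁ | ... | β_n
is
  A  → β₁ A' | ... | β_n A'
  A' → α₁ A' | ... | α_m A' | ε

Y → c / becomes Y → c / Y'
Y → g c becomes Y → g c Y'
Y → Y Y becomes Y' → Y Y'
Add Y' → ε

Resulting grammar:
Y → c / Y'
Y → g c Y'
Y' → Y Y'
Y' → ε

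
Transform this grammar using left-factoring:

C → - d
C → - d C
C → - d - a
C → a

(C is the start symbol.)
Left-factoring transforms A → αβ₁ | αβ₂ into A → αA' and A' → β₁ | β₂
(α is the longest common prefix among the alternatives). Repeat until
no nonterminal has two alternatives with a common prefix.

Round 1: C has alternatives sharing prefix '- d'. Introduce C': C → - d C'
  Add: C' → ε
  Add: C' → C
  Add: C' → - a

No remaining common prefixes — done.

Resulting grammar:
C → - d C'
C' → ε
C' → C
C' → - a
C → a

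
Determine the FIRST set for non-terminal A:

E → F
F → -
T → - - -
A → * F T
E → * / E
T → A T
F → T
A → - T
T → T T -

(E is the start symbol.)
{ '*', '-' }

To compute FIRST(A), examine every production with A on the left-hand side, reading each right-hand side left to right until a non-nullable symbol is reached.

From A → * F T:
  - '*' is a terminal: add '*' and stop
From A → - T:
  - '-' is a terminal: add '-' and stop

Collecting: FIRST(A) = { '*', '-' }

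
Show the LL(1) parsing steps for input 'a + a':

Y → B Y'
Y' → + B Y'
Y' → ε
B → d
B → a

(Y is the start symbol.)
Stack is shown with the top on the left.

Stack     Input    Action
-------------------------
Y $       a + a $  output Y → B Y'
B Y' $    a + a $  output B → a
a Y' $    a + a $  match 'a'
Y' $      + a $    output Y' → + B Y'
+ B Y' $  + a $    match '+'
B Y' $    a $      output B → a
a Y' $    a $      match 'a'
Y' $      $        output Y' → ε
$         $        accept

The string is accepted.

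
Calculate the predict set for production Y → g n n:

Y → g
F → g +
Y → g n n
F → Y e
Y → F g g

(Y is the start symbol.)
PREDICT(Y → g n n) = (FIRST(RHS) \ {ε}) ∪ (FOLLOW(Y) if ε ∈ FIRST(RHS), i.e. RHS ⇒* ε)
FIRST(g n n) = { 'g' }
ε ∉ FIRST(g n n), so FOLLOW(Y) is not added.
PREDICT(Y → g n n) = { 'g' }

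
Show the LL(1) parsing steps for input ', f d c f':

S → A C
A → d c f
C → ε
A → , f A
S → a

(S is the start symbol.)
LL(1) parsing maintains a stack (initially the start symbol over $) and the input. At each step: if the stack top is a terminal, match it against the current input token; if it is a non-terminal N, replace it with the RHS of M[N, lookahead] (the unique production whose predict set contains the lookahead).

Stack is shown with the top on the left.

Stack      Input        Action
------------------------------
S $        , f d c f $  output S → A C
A C $      , f d c f $  output A → , f A
, f A C $  , f d c f $  match ','
f A C $    f d c f $    match 'f'
A C $      d c f $      output A → d c f
d c f C $  d c f $      match 'd'
c f C $    c f $        match 'c'
f C $      f $          match 'f'
C $        $            output C → ε
$          $            accept

The string is accepted.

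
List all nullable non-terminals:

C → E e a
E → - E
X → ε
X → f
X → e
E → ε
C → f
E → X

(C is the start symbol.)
{ 'E', 'X' }

ε-productions: X → ε, E → ε
So X, E are immediately nullable.
No further non-terminal can be added: every production for the remaining non-terminals contains a terminal or a non-nullable non-terminal.
Nullable = { 'E', 'X' }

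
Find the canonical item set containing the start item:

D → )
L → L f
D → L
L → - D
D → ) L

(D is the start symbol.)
{ [D → . ) L], [D → . )], [D → . L], [D' → . D], [L → . - D], [L → . L f] }

First, augment the grammar with D' → D
I₀ = CLOSURE({ [D' → . D] }):
  [D' → . D] has the dot before D: add [D → . )], [D → . L], [D → . ) L]
  [D → . L] has the dot before L: add [L → . L f], [L → . - D]
No further items can be added.

I₀ = { [D → . ) L], [D → . )], [D → . L], [D' → . D], [L → . - D], [L → . L f] }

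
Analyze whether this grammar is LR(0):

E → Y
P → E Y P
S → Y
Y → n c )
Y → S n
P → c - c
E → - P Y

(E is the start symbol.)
No. Reduce-reduce conflict: [E → Y .] and [S → Y .]

A grammar is LR(0) if no state in the canonical LR(0) collection has:
  - both a shift item (dot before a terminal) and a complete item (shift-reduce conflict), or
  - two or more complete items (reduce-reduce conflict; the accept item [E' → E .] counts as a complete item here).

Augment with E' → E and build the canonical LR(0) collection (I0 = CLOSURE({[E' → . E]}), then GOTO on every symbol after a dot until no new states appear). It has 17 states:
  I0: { [E → . - P Y], [E → . Y], [E' → . E], [S → . Y], [Y → . S n], [Y → . n c )] }  — shift
  I1: { [E → - . P Y], [E → . - P Y], [E → . Y], [P → . E Y P], [P → . c - c], [S → . Y], [Y → . S n], [Y → . n c )] }  — shift
  I2: { [E' → E .] }  — accept
  I3: { [Y → S . n] }  — shift
  I4: { [E → Y .], [S → Y .] }  — 2 reduces
  I5: { [Y → n . c )] }  — shift
  I6: { [Y → n c . )] }  — shift
  I7: { [Y → n c ) .] }  — reduce
  I8: { [Y → S n .] }  — reduce
  I9: { [P → E . Y P], [S → . Y], [Y → . S n], [Y → . n c )] }  — shift
  I10: { [E → - P . Y], [S → . Y], [Y → . S n], [Y → . n c )] }  — shift
  I11: { [P → c . - c] }  — shift
  I12: { [P → c - . c] }  — shift
  I13: { [P → c - c .] }  — reduce
  I14: { [E → - P Y .], [S → Y .] }  — 2 reduces
  I15: { [E → . - P Y], [E → . Y], [P → . E Y P], [P → . c - c], [P → E Y . P], [S → . Y], [S → Y .], [Y → . S n], [Y → . n c )] }  — shift, reduce
  I16: { [P → E Y P .] }  — reduce

Conflict in state I4:
  Reduce-reduce conflict: [E → Y .] and [S → Y .]
So the grammar is NOT LR(0).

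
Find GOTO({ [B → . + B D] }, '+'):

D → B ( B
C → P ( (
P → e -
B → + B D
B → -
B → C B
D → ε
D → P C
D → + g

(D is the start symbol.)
{ [B → + . B D], [B → . + B D], [B → . -], [B → . C B], [C → . P ( (], [P → . e -] }

GOTO(I, '+') = CLOSURE({ [A → αX.β] : [A → α.Xβ] ∈ I, X = '+' })

Items with dot before '+', with the dot advanced:
  [B → . + B D] → [B → + . B D]
Closure of the advanced items:
  [B → + . B D] has the dot before B: add [B → . + B D], [B → . -], [B → . C B]
  [B → . C B] has the dot before C: add [C → . P ( (]
  [C → . P ( (] has the dot before P: add [P → . e -]

GOTO = { [B → + . B D], [B → . + B D], [B → . -], [B → . C B], [C → . P ( (], [P → . e -] }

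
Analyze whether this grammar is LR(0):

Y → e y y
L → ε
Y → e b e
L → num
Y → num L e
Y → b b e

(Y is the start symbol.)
A grammar is LR(0) if no state in the canonical LR(0) collection has:
  - both a shift item (dot before a terminal) and a complete item (shift-reduce conflict), or
  - two or more complete items (reduce-reduce conflict; the accept item [Y' → Y .] counts as a complete item here).

Augment with Y' → Y and build the canonical LR(0) collection (I0 = CLOSURE({[Y' → . Y]}), then GOTO on every symbol after a dot until no new states appear). It has 14 states:
  I0: { [Y → . b b e], [Y → . e b e], [Y → . e y y], [Y → . num L e], [Y' → . Y] }  — shift
  I1: { [Y' → Y .] }  — accept
  I2: { [Y → b . b e] }  — shift
  I3: { [Y → e . b e], [Y → e . y y] }  — shift
  I4: { [L → . num], [L → .], [Y → num . L e] }  — shift, reduce
  I5: { [Y → num L . e] }  — shift
  I6: { [L → num .] }  — reduce
  I7: { [Y → num L e .] }  — reduce
  I8: { [Y → e b . e] }  — shift
  I9: { [Y → e y . y] }  — shift
  I10: { [Y → e y y .] }  — reduce
  I11: { [Y → e b e .] }  — reduce
  I12: { [Y → b b . e] }  — shift
  I13: { [Y → b b e .] }  — reduce

Conflict in state I4:
  Shift-reduce conflict between [L → .] and [L → . num]
So the grammar is NOT LR(0).

Answer: No. Shift-reduce conflict between [L → .] and [L → . num]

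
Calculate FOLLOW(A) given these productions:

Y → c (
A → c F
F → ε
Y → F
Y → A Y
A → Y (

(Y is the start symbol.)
{ $, '(', 'c' }

In Y → A Y: A is followed by Y, add FIRST(Y) \ {ε} = { '(', 'c' }
  Y is nullable, so also add FOLLOW(Y)

The FOLLOW sets referred to above (computed the same way, to a fixed point):
  FOLLOW(Y) = { $, '(' }

Taking the union: FOLLOW(A) = { $, '(', 'c' }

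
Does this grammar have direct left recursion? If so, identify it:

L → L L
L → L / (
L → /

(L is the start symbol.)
L → L L: LEFT RECURSIVE (starts with L)
L → L / (: LEFT RECURSIVE (starts with L)
L → /: starts with '/'

The grammar has direct left recursion on: L.

Answer: Yes, L is left-recursive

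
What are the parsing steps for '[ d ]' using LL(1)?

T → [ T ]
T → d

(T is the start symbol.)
Stack is shown with the top on the left.

Stack    Input    Action
------------------------
T $      [ d ] $  output T → [ T ]
[ T ] $  [ d ] $  match '['
T ] $    d ] $    output T → d
d ] $    d ] $    match 'd'
] $      ] $      match ']'
$        $        accept

The string is accepted.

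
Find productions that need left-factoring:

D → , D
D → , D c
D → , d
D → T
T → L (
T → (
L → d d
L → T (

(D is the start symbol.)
Yes, D has productions with common prefix ','

Left-factoring is needed when two productions for the same non-terminal
share a common prefix on the right-hand side.

Productions for D:
  D → , D
  D → , D c
  D → , d
  D → T
Productions for T:
  T → L (
  T → (
Productions for L:
  L → d d
  L → T (

Found common prefix ',' in productions for D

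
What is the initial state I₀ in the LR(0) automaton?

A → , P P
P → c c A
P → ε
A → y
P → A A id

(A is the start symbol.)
{ [A → . , P P], [A → . y], [A' → . A] }

First, augment the grammar with A' → A
I₀ = CLOSURE({ [A' → . A] }):
  [A' → . A] has the dot before A: add [A → . , P P], [A → . y]
No further items can be added.

I₀ = { [A → . , P P], [A → . y], [A' → . A] }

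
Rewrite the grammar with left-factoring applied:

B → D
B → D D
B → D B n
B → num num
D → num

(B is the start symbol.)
B → D B'
B' → ε
B' → D
B' → B n
B → num num
D → num

Left-factoring transforms A → αβ₁ | αβ₂ into A → αA' and A' → β₁ | β₂
(α is the longest common prefix among the alternatives). Repeat until
no nonterminal has two alternatives with a common prefix.

Round 1: B has alternatives sharing prefix 'D'. Introduce B': B → D B'
  Add: B' → ε
  Add: B' → D
  Add: B' → B n

No remaining common prefixes — done.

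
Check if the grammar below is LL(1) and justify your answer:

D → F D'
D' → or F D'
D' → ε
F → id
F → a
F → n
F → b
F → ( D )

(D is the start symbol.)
Relevant sets:
  FOLLOW(D') = { $, ')' }

For D':
  PREDICT(D' → or F D') = { 'or' }
  PREDICT(D' → ε) = { $, ')' }
For F:
  PREDICT(F → id) = { 'id' }
  PREDICT(F → a) = { 'a' }
  PREDICT(F → n) = { 'n' }
  PREDICT(F → b) = { 'b' }
  PREDICT(F → '(' D ')') = { '(' }
D has a single production, so nothing to check there.

All predict sets are disjoint. The grammar IS LL(1).

Answer: Yes, the grammar is LL(1).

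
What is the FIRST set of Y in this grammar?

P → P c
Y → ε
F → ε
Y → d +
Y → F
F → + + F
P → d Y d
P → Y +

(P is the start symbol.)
FIRST sets of the other non-terminals involved (by the same procedure, iterated to a fixed point):
  FIRST(F) = { '+', ε }

From Y → ε:
  - ε-production, so ε ∈ FIRST(Y)
From Y → d +:
  - d is a terminal: add 'd' and stop
From Y → F:
  - F is a non-terminal: add FIRST(F) \ {ε} = { '+' }
    F is nullable and nothing follows, so the whole right-hand side can vanish: ε ∈ FIRST(Y)

Collecting: FIRST(Y) = { '+', 'd', ε }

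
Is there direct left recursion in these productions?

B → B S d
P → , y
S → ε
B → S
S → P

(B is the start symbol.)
B → B S d: LEFT RECURSIVE (starts with B)
P → , y: starts with ','
S → ε: starts with ε
B → S: starts with S
S → P: starts with P

The grammar has direct left recursion on: B.

Answer: Yes, B is left-recursive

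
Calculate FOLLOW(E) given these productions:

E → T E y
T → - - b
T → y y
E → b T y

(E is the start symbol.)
{ $, 'y' }

E is the start symbol, so $ ∈ FOLLOW(E).
In E → T E y: E is followed by y, add FIRST(y) \ {ε} = { 'y' }

Taking the union: FOLLOW(E) = { $, 'y' }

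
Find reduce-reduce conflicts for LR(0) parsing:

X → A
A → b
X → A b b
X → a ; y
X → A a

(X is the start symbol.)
No reduce-reduce conflicts

Augment with X' → X and build the canonical LR(0) collection (I0 = CLOSURE({[X' → . X]}), then GOTO on every symbol after a dot until no new states appear). It has 10 states:
  I0: { [A → . b], [X → . A a], [X → . A b b], [X → . A], [X → . a ; y], [X' → . X] }  — shift
  I1: { [X → A . a], [X → A . b b], [X → A .] }  — shift, reduce
  I2: { [X' → X .] }  — accept
  I3: { [X → a . ; y] }  — shift
  I4: { [A → b .] }  — reduce
  I5: { [X → a ; . y] }  — shift
  I6: { [X → a ; y .] }  — reduce
  I7: { [X → A a .] }  — reduce
  I8: { [X → A b . b] }  — shift
  I9: { [X → A b b .] }  — reduce

No state contains more than one complete item.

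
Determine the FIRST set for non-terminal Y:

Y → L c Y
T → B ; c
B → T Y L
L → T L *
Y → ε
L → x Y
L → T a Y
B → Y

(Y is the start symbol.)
To compute FIRST(Y), examine every production with Y on the left-hand side, reading each right-hand side left to right until a non-nullable symbol is reached.

FIRST sets of the other non-terminals involved (by the same procedure, iterated to a fixed point):
  FIRST(L) = { ';', 'x' }

From Y → L c Y:
  - L is a non-terminal: add FIRST(L) \ {ε} = { ';', 'x' }
    L is not nullable, so stop
From Y → ε:
  - ε-production, so ε ∈ FIRST(Y)

Collecting: FIRST(Y) = { ';', 'x', ε }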